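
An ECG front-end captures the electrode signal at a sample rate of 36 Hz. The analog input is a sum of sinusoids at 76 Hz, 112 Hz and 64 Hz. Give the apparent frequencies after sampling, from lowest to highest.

4 Hz, 8 Hz

fs/2 = 18 Hz.
76 Hz mod fs = 4 Hz.
4 Hz ≤ fs/2 = 18 Hz, appears at 4 Hz.
112 Hz mod fs = 4 Hz.
4 Hz ≤ fs/2 = 18 Hz, appears at 4 Hz.
64 Hz mod fs = 28 Hz.
28 Hz > fs/2 = 18 Hz, folds to fs − 28 Hz = 8 Hz.
Distinct values: {4 Hz, 8 Hz}.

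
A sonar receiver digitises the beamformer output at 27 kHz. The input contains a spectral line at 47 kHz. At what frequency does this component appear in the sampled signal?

7 kHz

47 kHz mod fs = 20 kHz.
20 kHz > fs/2 = 13.5 kHz, folds to fs − 20 kHz = 7 kHz.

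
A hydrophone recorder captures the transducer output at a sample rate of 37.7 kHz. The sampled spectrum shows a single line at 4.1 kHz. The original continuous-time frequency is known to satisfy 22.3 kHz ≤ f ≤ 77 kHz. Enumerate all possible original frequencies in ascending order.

Frequencies that alias to 4.1 kHz are k·fs ± 4.1 kHz for integer k ≥ 0.
k=0: 4.1 kHz.
k=1: 33.6 kHz, 41.8 kHz.
k=2: 71.3 kHz, 79.5 kHz.
k=3: 109 kHz, 117.2 kHz.
Within [22.3 kHz, 77 kHz]: 33.6 kHz, 41.8 kHz, 71.3 kHz.

33.6 kHz, 41.8 kHz, 71.3 kHz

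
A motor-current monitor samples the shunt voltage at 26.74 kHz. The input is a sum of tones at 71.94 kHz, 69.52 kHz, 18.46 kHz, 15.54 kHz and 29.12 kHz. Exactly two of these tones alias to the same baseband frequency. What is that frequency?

8.28 kHz

fs/2 = 13.37 kHz.
71.94 kHz mod fs = 18.46 kHz.
18.46 kHz > fs/2 = 13.37 kHz, folds to fs − 18.46 kHz = 8.28 kHz.
69.52 kHz mod fs = 16.04 kHz.
16.04 kHz > fs/2 = 13.37 kHz, folds to fs − 16.04 kHz = 10.7 kHz.
18.46 kHz > fs/2 = 13.37 kHz, folds to fs − 18.46 kHz = 8.28 kHz.
15.54 kHz > fs/2 = 13.37 kHz, folds to fs − 15.54 kHz = 11.2 kHz.
29.12 kHz mod fs = 2.38 kHz.
2.38 kHz ≤ fs/2 = 13.37 kHz, appears at 2.38 kHz.
18.46 kHz and 71.94 kHz both map to 8.28 kHz.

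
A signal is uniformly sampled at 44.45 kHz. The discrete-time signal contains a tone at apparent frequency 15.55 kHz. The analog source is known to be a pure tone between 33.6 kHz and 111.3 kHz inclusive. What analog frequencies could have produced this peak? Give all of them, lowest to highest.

60 kHz, 73.35 kHz, 104.45 kHz

Frequencies that alias to 15.55 kHz are k·fs ± 15.55 kHz for integer k ≥ 0.
k=0: 15.55 kHz.
k=1: 28.9 kHz, 60 kHz.
k=2: 73.35 kHz, 104.45 kHz.
k=3: 117.8 kHz, 148.9 kHz.
Within [33.6 kHz, 111.3 kHz]: 60 kHz, 73.35 kHz, 104.45 kHz.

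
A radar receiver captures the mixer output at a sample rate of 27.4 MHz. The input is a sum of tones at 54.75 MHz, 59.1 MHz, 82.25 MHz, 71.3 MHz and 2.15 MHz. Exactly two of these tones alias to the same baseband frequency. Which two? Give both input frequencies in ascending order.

fs/2 = 13.7 MHz.
54.75 MHz mod fs = 27.35 MHz.
27.35 MHz > fs/2 = 13.7 MHz, folds to fs − 27.35 MHz = 0.05 MHz.
59.1 MHz mod fs = 4.3 MHz.
4.3 MHz ≤ fs/2 = 13.7 MHz, appears at 4.3 MHz.
82.25 MHz mod fs = 0.05 MHz.
0.05 MHz ≤ fs/2 = 13.7 MHz, appears at 0.05 MHz.
71.3 MHz mod fs = 16.5 MHz.
16.5 MHz > fs/2 = 13.7 MHz, folds to fs − 16.5 MHz = 10.9 MHz.
2.15 MHz ≤ fs/2 = 13.7 MHz, passes unchanged.
54.75 MHz and 82.25 MHz both map to 0.05 MHz.

54.75 MHz, 82.25 MHz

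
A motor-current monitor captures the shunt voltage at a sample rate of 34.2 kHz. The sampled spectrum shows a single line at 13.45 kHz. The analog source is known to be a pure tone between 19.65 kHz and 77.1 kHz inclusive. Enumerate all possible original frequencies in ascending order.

Frequencies that alias to 13.45 kHz are k·fs ± 13.45 kHz for integer k ≥ 0.
k=0: 13.45 kHz.
k=1: 20.75 kHz, 47.65 kHz.
k=2: 54.95 kHz, 81.85 kHz.
k=3: 89.15 kHz, 116.05 kHz.
Within [19.65 kHz, 77.1 kHz]: 20.75 kHz, 47.65 kHz, 54.95 kHz.

20.75 kHz, 47.65 kHz, 54.95 kHz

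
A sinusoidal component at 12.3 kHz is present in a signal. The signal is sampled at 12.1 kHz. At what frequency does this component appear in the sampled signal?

0.2 kHz

12.3 kHz mod fs = 0.2 kHz.
0.2 kHz ≤ fs/2 = 6.05 kHz, appears at 0.2 kHz.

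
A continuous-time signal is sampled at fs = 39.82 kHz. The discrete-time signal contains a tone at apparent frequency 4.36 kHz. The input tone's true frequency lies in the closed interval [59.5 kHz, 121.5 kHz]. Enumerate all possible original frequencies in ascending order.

75.28 kHz, 84 kHz, 115.1 kHz

Frequencies that alias to 4.36 kHz are k·fs ± 4.36 kHz for integer k ≥ 0.
k=0: 4.36 kHz.
k=1: 35.46 kHz, 44.18 kHz.
k=2: 75.28 kHz, 84 kHz.
k=3: 115.1 kHz, 123.82 kHz.
k=4: 154.92 kHz, 163.64 kHz.
Within [59.5 kHz, 121.5 kHz]: 75.28 kHz, 84 kHz, 115.1 kHz.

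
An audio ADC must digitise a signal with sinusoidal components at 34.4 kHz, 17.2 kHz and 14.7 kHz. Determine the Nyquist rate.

68.8 kHz

Highest-frequency component: 34.4 kHz.
Nyquist rate = 2 × 34.4 kHz = 68.8 kHz.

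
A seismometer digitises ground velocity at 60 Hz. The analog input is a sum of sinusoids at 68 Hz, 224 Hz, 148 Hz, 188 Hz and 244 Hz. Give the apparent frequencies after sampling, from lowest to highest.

fs/2 = 30 Hz.
68 Hz mod fs = 8 Hz.
8 Hz ≤ fs/2 = 30 Hz, appears at 8 Hz.
224 Hz mod fs = 44 Hz.
44 Hz > fs/2 = 30 Hz, folds to fs − 44 Hz = 16 Hz.
148 Hz mod fs = 28 Hz.
28 Hz ≤ fs/2 = 30 Hz, appears at 28 Hz.
188 Hz mod fs = 8 Hz.
8 Hz ≤ fs/2 = 30 Hz, appears at 8 Hz.
244 Hz mod fs = 4 Hz.
4 Hz ≤ fs/2 = 30 Hz, appears at 4 Hz.
Distinct values: {4 Hz, 8 Hz, 16 Hz, 28 Hz}.

4 Hz, 8 Hz, 16 Hz, 28 Hz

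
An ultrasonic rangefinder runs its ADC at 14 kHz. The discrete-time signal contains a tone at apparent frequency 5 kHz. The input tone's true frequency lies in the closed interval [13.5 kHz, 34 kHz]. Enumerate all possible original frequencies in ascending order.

19 kHz, 23 kHz, 33 kHz

Frequencies that alias to 5 kHz are k·fs ± 5 kHz for integer k ≥ 0.
k=0: 5 kHz.
k=1: 9 kHz, 19 kHz.
k=2: 23 kHz, 33 kHz.
k=3: 37 kHz, 47 kHz.
Within [13.5 kHz, 34 kHz]: 19 kHz, 23 kHz, 33 kHz.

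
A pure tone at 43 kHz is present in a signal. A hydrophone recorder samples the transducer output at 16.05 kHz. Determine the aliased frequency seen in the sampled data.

43 kHz mod fs = 10.9 kHz.
10.9 kHz > fs/2 = 8.025 kHz, folds to fs − 10.9 kHz = 5.15 kHz.

5.15 kHz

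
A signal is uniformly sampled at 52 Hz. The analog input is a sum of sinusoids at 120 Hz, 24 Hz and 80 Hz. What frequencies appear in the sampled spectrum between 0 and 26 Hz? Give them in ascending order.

16 Hz, 24 Hz

fs/2 = 26 Hz.
120 Hz mod fs = 16 Hz.
16 Hz ≤ fs/2 = 26 Hz, appears at 16 Hz.
24 Hz ≤ fs/2 = 26 Hz, passes unchanged.
80 Hz mod fs = 28 Hz.
28 Hz > fs/2 = 26 Hz, folds to fs − 28 Hz = 24 Hz.
Distinct values: {16 Hz, 24 Hz}.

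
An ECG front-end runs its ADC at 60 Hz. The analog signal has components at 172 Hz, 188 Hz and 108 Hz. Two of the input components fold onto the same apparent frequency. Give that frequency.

8 Hz

fs/2 = 30 Hz.
172 Hz mod fs = 52 Hz.
52 Hz > fs/2 = 30 Hz, folds to fs − 52 Hz = 8 Hz.
188 Hz mod fs = 8 Hz.
8 Hz ≤ fs/2 = 30 Hz, appears at 8 Hz.
108 Hz mod fs = 48 Hz.
48 Hz > fs/2 = 30 Hz, folds to fs − 48 Hz = 12 Hz.
172 Hz and 188 Hz both map to 8 Hz.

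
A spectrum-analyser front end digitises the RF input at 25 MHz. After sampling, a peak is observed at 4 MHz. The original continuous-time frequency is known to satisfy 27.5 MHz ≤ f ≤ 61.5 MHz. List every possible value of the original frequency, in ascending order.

Frequencies that alias to 4 MHz are k·fs ± 4 MHz for integer k ≥ 0.
k=0: 4 MHz.
k=1: 21 MHz, 29 MHz.
k=2: 46 MHz, 54 MHz.
k=3: 71 MHz, 79 MHz.
Within [27.5 MHz, 61.5 MHz]: 29 MHz, 46 MHz, 54 MHz.

29 MHz, 46 MHz, 54 MHz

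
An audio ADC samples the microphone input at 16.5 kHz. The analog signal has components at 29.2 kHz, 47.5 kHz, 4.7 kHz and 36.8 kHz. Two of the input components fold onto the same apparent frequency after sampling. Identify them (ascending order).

29.2 kHz, 36.8 kHz

fs/2 = 8.25 kHz.
29.2 kHz mod fs = 12.7 kHz.
12.7 kHz > fs/2 = 8.25 kHz, folds to fs − 12.7 kHz = 3.8 kHz.
47.5 kHz mod fs = 14.5 kHz.
14.5 kHz > fs/2 = 8.25 kHz, folds to fs − 14.5 kHz = 2 kHz.
4.7 kHz ≤ fs/2 = 8.25 kHz, passes unchanged.
36.8 kHz mod fs = 3.8 kHz.
3.8 kHz ≤ fs/2 = 8.25 kHz, appears at 3.8 kHz.
29.2 kHz and 36.8 kHz both map to 3.8 kHz.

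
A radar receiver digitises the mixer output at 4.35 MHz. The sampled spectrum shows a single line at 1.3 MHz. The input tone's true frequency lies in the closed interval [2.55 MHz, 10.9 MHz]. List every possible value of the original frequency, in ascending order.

Frequencies that alias to 1.3 MHz are k·fs ± 1.3 MHz for integer k ≥ 0.
k=0: 1.3 MHz.
k=1: 3.05 MHz, 5.65 MHz.
k=2: 7.4 MHz, 10 MHz.
k=3: 11.75 MHz, 14.35 MHz.
Within [2.55 MHz, 10.9 MHz]: 3.05 MHz, 5.65 MHz, 7.4 MHz, 10 MHz.

3.05 MHz, 5.65 MHz, 7.4 MHz, 10 MHz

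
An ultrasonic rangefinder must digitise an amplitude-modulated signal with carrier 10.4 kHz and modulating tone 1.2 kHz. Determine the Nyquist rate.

23.2 kHz

AM sidebands sit at fc ± fm = 9.2 kHz and 11.6 kHz.
Highest-frequency component: 11.6 kHz.
Nyquist rate = 2 × 11.6 kHz = 23.2 kHz.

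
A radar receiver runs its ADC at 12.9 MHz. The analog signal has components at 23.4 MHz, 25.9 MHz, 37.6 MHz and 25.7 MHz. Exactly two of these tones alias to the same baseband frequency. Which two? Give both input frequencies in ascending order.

25.7 MHz, 25.9 MHz

fs/2 = 6.45 MHz.
23.4 MHz mod fs = 10.5 MHz.
10.5 MHz > fs/2 = 6.45 MHz, folds to fs − 10.5 MHz = 2.4 MHz.
25.9 MHz mod fs = 0.1 MHz.
0.1 MHz ≤ fs/2 = 6.45 MHz, appears at 0.1 MHz.
37.6 MHz mod fs = 11.8 MHz.
11.8 MHz > fs/2 = 6.45 MHz, folds to fs − 11.8 MHz = 1.1 MHz.
25.7 MHz mod fs = 12.8 MHz.
12.8 MHz > fs/2 = 6.45 MHz, folds to fs − 12.8 MHz = 0.1 MHz.
25.7 MHz and 25.9 MHz both map to 0.1 MHz.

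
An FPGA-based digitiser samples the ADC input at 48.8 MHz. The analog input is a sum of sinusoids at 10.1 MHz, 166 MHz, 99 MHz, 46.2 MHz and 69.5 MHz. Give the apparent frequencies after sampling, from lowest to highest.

1.4 MHz, 2.6 MHz, 10.1 MHz, 19.6 MHz, 20.7 MHz

fs/2 = 24.4 MHz.
10.1 MHz ≤ fs/2 = 24.4 MHz, passes unchanged.
166 MHz mod fs = 19.6 MHz.
19.6 MHz ≤ fs/2 = 24.4 MHz, appears at 19.6 MHz.
99 MHz mod fs = 1.4 MHz.
1.4 MHz ≤ fs/2 = 24.4 MHz, appears at 1.4 MHz.
46.2 MHz > fs/2 = 24.4 MHz, folds to fs − 46.2 MHz = 2.6 MHz.
69.5 MHz mod fs = 20.7 MHz.
20.7 MHz ≤ fs/2 = 24.4 MHz, appears at 20.7 MHz.
Distinct values: {1.4 MHz, 2.6 MHz, 10.1 MHz, 19.6 MHz, 20.7 MHz}.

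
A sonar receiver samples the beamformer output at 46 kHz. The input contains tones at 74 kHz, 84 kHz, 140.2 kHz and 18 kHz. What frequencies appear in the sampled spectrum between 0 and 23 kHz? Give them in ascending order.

fs/2 = 23 kHz.
74 kHz mod fs = 28 kHz.
28 kHz > fs/2 = 23 kHz, folds to fs − 28 kHz = 18 kHz.
84 kHz mod fs = 38 kHz.
38 kHz > fs/2 = 23 kHz, folds to fs − 38 kHz = 8 kHz.
140.2 kHz mod fs = 2.2 kHz.
2.2 kHz ≤ fs/2 = 23 kHz, appears at 2.2 kHz.
18 kHz ≤ fs/2 = 23 kHz, passes unchanged.
Distinct values: {2.2 kHz, 8 kHz, 18 kHz}.

2.2 kHz, 8 kHz, 18 kHz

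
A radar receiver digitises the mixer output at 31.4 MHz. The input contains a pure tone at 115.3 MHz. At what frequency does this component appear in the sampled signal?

10.3 MHz

115.3 MHz mod fs = 21.1 MHz.
21.1 MHz > fs/2 = 15.7 MHz, folds to fs − 21.1 MHz = 10.3 MHz.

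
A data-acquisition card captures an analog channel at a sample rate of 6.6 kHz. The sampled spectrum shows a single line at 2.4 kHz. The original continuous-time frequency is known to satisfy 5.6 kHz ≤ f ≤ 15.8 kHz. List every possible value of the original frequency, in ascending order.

9 kHz, 10.8 kHz, 15.6 kHz

Frequencies that alias to 2.4 kHz are k·fs ± 2.4 kHz for integer k ≥ 0.
k=0: 2.4 kHz.
k=1: 4.2 kHz, 9 kHz.
k=2: 10.8 kHz, 15.6 kHz.
k=3: 17.4 kHz, 22.2 kHz.
Within [5.6 kHz, 15.8 kHz]: 9 kHz, 10.8 kHz, 15.6 kHz.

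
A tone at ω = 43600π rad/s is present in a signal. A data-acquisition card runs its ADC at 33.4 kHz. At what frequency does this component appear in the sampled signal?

11.6 kHz

ω = 43600π rad/s → f = ω/(2π) = 21800 Hz = 21.8 kHz.
21.8 kHz > fs/2 = 16.7 kHz, folds to fs − 21.8 kHz = 11.6 kHz.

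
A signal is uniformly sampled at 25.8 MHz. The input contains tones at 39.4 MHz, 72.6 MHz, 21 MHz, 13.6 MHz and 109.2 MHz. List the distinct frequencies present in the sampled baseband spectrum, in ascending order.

fs/2 = 12.9 MHz.
39.4 MHz mod fs = 13.6 MHz.
13.6 MHz > fs/2 = 12.9 MHz, folds to fs − 13.6 MHz = 12.2 MHz.
72.6 MHz mod fs = 21 MHz.
21 MHz > fs/2 = 12.9 MHz, folds to fs − 21 MHz = 4.8 MHz.
21 MHz > fs/2 = 12.9 MHz, folds to fs − 21 MHz = 4.8 MHz.
13.6 MHz > fs/2 = 12.9 MHz, folds to fs − 13.6 MHz = 12.2 MHz.
109.2 MHz mod fs = 6 MHz.
6 MHz ≤ fs/2 = 12.9 MHz, appears at 6 MHz.
Distinct values: {4.8 MHz, 6 MHz, 12.2 MHz}.

4.8 MHz, 6 MHz, 12.2 MHz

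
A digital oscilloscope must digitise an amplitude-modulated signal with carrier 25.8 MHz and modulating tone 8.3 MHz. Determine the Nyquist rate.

AM sidebands sit at fc ± fm = 17.5 MHz and 34.1 MHz.
Highest-frequency component: 34.1 MHz.
Nyquist rate = 2 × 34.1 MHz = 68.2 MHz.

68.2 MHz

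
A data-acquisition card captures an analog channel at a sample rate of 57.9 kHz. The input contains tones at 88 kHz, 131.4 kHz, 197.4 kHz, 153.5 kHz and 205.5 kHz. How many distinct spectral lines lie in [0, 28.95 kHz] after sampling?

fs/2 = 28.95 kHz.
88 kHz mod fs = 30.1 kHz.
30.1 kHz > fs/2 = 28.95 kHz, folds to fs − 30.1 kHz = 27.8 kHz.
131.4 kHz mod fs = 15.6 kHz.
15.6 kHz ≤ fs/2 = 28.95 kHz, appears at 15.6 kHz.
197.4 kHz mod fs = 23.7 kHz.
23.7 kHz ≤ fs/2 = 28.95 kHz, appears at 23.7 kHz.
153.5 kHz mod fs = 37.7 kHz.
37.7 kHz > fs/2 = 28.95 kHz, folds to fs − 37.7 kHz = 20.2 kHz.
205.5 kHz mod fs = 31.8 kHz.
31.8 kHz > fs/2 = 28.95 kHz, folds to fs − 31.8 kHz = 26.1 kHz.
Distinct values: {15.6 kHz, 20.2 kHz, 23.7 kHz, 26.1 kHz, 27.8 kHz} → 5.

5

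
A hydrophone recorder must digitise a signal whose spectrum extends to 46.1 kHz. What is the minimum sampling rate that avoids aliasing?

Nyquist rate = 2 × 46.1 kHz = 92.2 kHz.

92.2 kHz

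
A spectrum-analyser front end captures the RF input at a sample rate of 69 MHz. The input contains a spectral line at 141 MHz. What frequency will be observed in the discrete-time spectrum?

141 MHz mod fs = 3 MHz.
3 MHz ≤ fs/2 = 34.5 MHz, appears at 3 MHz.

3 MHz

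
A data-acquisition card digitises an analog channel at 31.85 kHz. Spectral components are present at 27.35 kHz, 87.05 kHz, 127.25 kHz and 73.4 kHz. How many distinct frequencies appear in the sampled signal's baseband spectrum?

fs/2 = 15.925 kHz.
27.35 kHz > fs/2 = 15.925 kHz, folds to fs − 27.35 kHz = 4.5 kHz.
87.05 kHz mod fs = 23.35 kHz.
23.35 kHz > fs/2 = 15.925 kHz, folds to fs − 23.35 kHz = 8.5 kHz.
127.25 kHz mod fs = 31.7 kHz.
31.7 kHz > fs/2 = 15.925 kHz, folds to fs − 31.7 kHz = 0.15 kHz.
73.4 kHz mod fs = 9.7 kHz.
9.7 kHz ≤ fs/2 = 15.925 kHz, appears at 9.7 kHz.
Distinct values: {0.15 kHz, 4.5 kHz, 8.5 kHz, 9.7 kHz} → 4.

4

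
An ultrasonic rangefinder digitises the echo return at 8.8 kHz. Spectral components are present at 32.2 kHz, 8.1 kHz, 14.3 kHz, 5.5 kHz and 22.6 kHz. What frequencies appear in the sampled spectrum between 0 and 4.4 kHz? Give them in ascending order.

fs/2 = 4.4 kHz.
32.2 kHz mod fs = 5.8 kHz.
5.8 kHz > fs/2 = 4.4 kHz, folds to fs − 5.8 kHz = 3 kHz.
8.1 kHz > fs/2 = 4.4 kHz, folds to fs − 8.1 kHz = 0.7 kHz.
14.3 kHz mod fs = 5.5 kHz.
5.5 kHz > fs/2 = 4.4 kHz, folds to fs − 5.5 kHz = 3.3 kHz.
5.5 kHz > fs/2 = 4.4 kHz, folds to fs − 5.5 kHz = 3.3 kHz.
22.6 kHz mod fs = 5 kHz.
5 kHz > fs/2 = 4.4 kHz, folds to fs − 5 kHz = 3.8 kHz.
Distinct values: {0.7 kHz, 3 kHz, 3.3 kHz, 3.8 kHz}.

0.7 kHz, 3 kHz, 3.3 kHz, 3.8 kHz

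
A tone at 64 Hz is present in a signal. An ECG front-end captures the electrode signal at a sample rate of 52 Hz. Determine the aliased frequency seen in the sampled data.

12 Hz

64 Hz mod fs = 12 Hz.
12 Hz ≤ fs/2 = 26 Hz, appears at 12 Hz.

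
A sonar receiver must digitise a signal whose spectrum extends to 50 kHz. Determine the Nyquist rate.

Nyquist rate = 2 × 50 kHz = 100 kHz.

100 kHz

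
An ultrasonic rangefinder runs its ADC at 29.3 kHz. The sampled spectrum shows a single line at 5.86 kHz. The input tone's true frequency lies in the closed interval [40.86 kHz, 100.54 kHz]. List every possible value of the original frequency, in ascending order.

52.74 kHz, 64.46 kHz, 82.04 kHz, 93.76 kHz

Frequencies that alias to 5.86 kHz are k·fs ± 5.86 kHz for integer k ≥ 0.
k=0: 5.86 kHz.
k=1: 23.44 kHz, 35.16 kHz.
k=2: 52.74 kHz, 64.46 kHz.
k=3: 82.04 kHz, 93.76 kHz.
k=4: 111.34 kHz, 123.06 kHz.
Within [40.86 kHz, 100.54 kHz]: 52.74 kHz, 64.46 kHz, 82.04 kHz, 93.76 kHz.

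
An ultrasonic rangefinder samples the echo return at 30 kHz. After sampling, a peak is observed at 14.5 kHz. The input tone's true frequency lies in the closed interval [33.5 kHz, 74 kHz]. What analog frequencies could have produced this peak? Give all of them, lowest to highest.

44.5 kHz, 45.5 kHz

Frequencies that alias to 14.5 kHz are k·fs ± 14.5 kHz for integer k ≥ 0.
k=0: 14.5 kHz.
k=1: 15.5 kHz, 44.5 kHz.
k=2: 45.5 kHz, 74.5 kHz.
k=3: 75.5 kHz, 104.5 kHz.
Within [33.5 kHz, 74 kHz]: 44.5 kHz, 45.5 kHz.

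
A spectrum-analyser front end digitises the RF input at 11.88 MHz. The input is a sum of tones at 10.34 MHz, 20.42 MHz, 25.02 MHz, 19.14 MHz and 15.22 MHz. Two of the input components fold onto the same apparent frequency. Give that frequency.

3.34 MHz

fs/2 = 5.94 MHz.
10.34 MHz > fs/2 = 5.94 MHz, folds to fs − 10.34 MHz = 1.54 MHz.
20.42 MHz mod fs = 8.54 MHz.
8.54 MHz > fs/2 = 5.94 MHz, folds to fs − 8.54 MHz = 3.34 MHz.
25.02 MHz mod fs = 1.26 MHz.
1.26 MHz ≤ fs/2 = 5.94 MHz, appears at 1.26 MHz.
19.14 MHz mod fs = 7.26 MHz.
7.26 MHz > fs/2 = 5.94 MHz, folds to fs − 7.26 MHz = 4.62 MHz.
15.22 MHz mod fs = 3.34 MHz.
3.34 MHz ≤ fs/2 = 5.94 MHz, appears at 3.34 MHz.
15.22 MHz and 20.42 MHz both map to 3.34 MHz.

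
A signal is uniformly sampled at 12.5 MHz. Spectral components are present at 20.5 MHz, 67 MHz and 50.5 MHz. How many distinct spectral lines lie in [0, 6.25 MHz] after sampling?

fs/2 = 6.25 MHz.
20.5 MHz mod fs = 8 MHz.
8 MHz > fs/2 = 6.25 MHz, folds to fs − 8 MHz = 4.5 MHz.
67 MHz mod fs = 4.5 MHz.
4.5 MHz ≤ fs/2 = 6.25 MHz, appears at 4.5 MHz.
50.5 MHz mod fs = 0.5 MHz.
0.5 MHz ≤ fs/2 = 6.25 MHz, appears at 0.5 MHz.
Distinct values: {0.5 MHz, 4.5 MHz} → 2.

2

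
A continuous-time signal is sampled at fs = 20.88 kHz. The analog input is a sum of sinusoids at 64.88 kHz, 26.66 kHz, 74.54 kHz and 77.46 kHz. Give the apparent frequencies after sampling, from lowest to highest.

fs/2 = 10.44 kHz.
64.88 kHz mod fs = 2.24 kHz.
2.24 kHz ≤ fs/2 = 10.44 kHz, appears at 2.24 kHz.
26.66 kHz mod fs = 5.78 kHz.
5.78 kHz ≤ fs/2 = 10.44 kHz, appears at 5.78 kHz.
74.54 kHz mod fs = 11.9 kHz.
11.9 kHz > fs/2 = 10.44 kHz, folds to fs − 11.9 kHz = 8.98 kHz.
77.46 kHz mod fs = 14.82 kHz.
14.82 kHz > fs/2 = 10.44 kHz, folds to fs − 14.82 kHz = 6.06 kHz.
Distinct values: {2.24 kHz, 5.78 kHz, 6.06 kHz, 8.98 kHz}.

2.24 kHz, 5.78 kHz, 6.06 kHz, 8.98 kHz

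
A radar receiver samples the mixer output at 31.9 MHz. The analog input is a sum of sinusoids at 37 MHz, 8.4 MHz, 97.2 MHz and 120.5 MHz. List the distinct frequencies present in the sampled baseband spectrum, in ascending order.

1.5 MHz, 5.1 MHz, 7.1 MHz, 8.4 MHz

fs/2 = 15.95 MHz.
37 MHz mod fs = 5.1 MHz.
5.1 MHz ≤ fs/2 = 15.95 MHz, appears at 5.1 MHz.
8.4 MHz ≤ fs/2 = 15.95 MHz, passes unchanged.
97.2 MHz mod fs = 1.5 MHz.
1.5 MHz ≤ fs/2 = 15.95 MHz, appears at 1.5 MHz.
120.5 MHz mod fs = 24.8 MHz.
24.8 MHz > fs/2 = 15.95 MHz, folds to fs − 24.8 MHz = 7.1 MHz.
Distinct values: {1.5 MHz, 5.1 MHz, 7.1 MHz, 8.4 MHz}.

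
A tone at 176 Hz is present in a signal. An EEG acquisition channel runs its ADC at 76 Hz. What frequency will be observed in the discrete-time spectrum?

24 Hz

176 Hz mod fs = 24 Hz.
24 Hz ≤ fs/2 = 38 Hz, appears at 24 Hz.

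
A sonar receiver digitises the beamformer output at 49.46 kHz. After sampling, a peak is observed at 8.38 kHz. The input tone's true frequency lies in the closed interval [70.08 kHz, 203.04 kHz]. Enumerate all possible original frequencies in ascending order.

Frequencies that alias to 8.38 kHz are k·fs ± 8.38 kHz for integer k ≥ 0.
k=0: 8.38 kHz.
k=1: 41.08 kHz, 57.84 kHz.
k=2: 90.54 kHz, 107.3 kHz.
k=3: 140 kHz, 156.76 kHz.
k=4: 189.46 kHz, 206.22 kHz.
k=5: 238.92 kHz, 255.68 kHz.
Within [70.08 kHz, 203.04 kHz]: 90.54 kHz, 107.3 kHz, 140 kHz, 156.76 kHz, 189.46 kHz.

90.54 kHz, 107.3 kHz, 140 kHz, 156.76 kHz, 189.46 kHz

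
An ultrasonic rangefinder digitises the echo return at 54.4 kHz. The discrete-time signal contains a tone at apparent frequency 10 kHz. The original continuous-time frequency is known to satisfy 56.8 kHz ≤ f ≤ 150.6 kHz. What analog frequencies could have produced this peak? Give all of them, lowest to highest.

64.4 kHz, 98.8 kHz, 118.8 kHz

Frequencies that alias to 10 kHz are k·fs ± 10 kHz for integer k ≥ 0.
k=0: 10 kHz.
k=1: 44.4 kHz, 64.4 kHz.
k=2: 98.8 kHz, 118.8 kHz.
k=3: 153.2 kHz, 173.2 kHz.
Within [56.8 kHz, 150.6 kHz]: 64.4 kHz, 98.8 kHz, 118.8 kHz.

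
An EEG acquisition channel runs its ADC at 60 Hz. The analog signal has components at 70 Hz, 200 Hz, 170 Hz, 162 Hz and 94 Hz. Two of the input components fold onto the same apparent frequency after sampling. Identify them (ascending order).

70 Hz, 170 Hz

fs/2 = 30 Hz.
70 Hz mod fs = 10 Hz.
10 Hz ≤ fs/2 = 30 Hz, appears at 10 Hz.
200 Hz mod fs = 20 Hz.
20 Hz ≤ fs/2 = 30 Hz, appears at 20 Hz.
170 Hz mod fs = 50 Hz.
50 Hz > fs/2 = 30 Hz, folds to fs − 50 Hz = 10 Hz.
162 Hz mod fs = 42 Hz.
42 Hz > fs/2 = 30 Hz, folds to fs − 42 Hz = 18 Hz.
94 Hz mod fs = 34 Hz.
34 Hz > fs/2 = 30 Hz, folds to fs − 34 Hz = 26 Hz.
70 Hz and 170 Hz both map to 10 Hz.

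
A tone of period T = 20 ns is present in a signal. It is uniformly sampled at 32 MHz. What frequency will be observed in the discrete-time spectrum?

T = 20 ns → f = 1/T = 50 MHz.
50 MHz mod fs = 18 MHz.
18 MHz > fs/2 = 16 MHz, folds to fs − 18 MHz = 14 MHz.

14 MHz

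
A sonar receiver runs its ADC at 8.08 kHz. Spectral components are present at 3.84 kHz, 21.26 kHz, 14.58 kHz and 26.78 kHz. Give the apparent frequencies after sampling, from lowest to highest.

1.58 kHz, 2.54 kHz, 2.98 kHz, 3.84 kHz

fs/2 = 4.04 kHz.
3.84 kHz ≤ fs/2 = 4.04 kHz, passes unchanged.
21.26 kHz mod fs = 5.1 kHz.
5.1 kHz > fs/2 = 4.04 kHz, folds to fs − 5.1 kHz = 2.98 kHz.
14.58 kHz mod fs = 6.5 kHz.
6.5 kHz > fs/2 = 4.04 kHz, folds to fs − 6.5 kHz = 1.58 kHz.
26.78 kHz mod fs = 2.54 kHz.
2.54 kHz ≤ fs/2 = 4.04 kHz, appears at 2.54 kHz.
Distinct values: {1.58 kHz, 2.54 kHz, 2.98 kHz, 3.84 kHz}.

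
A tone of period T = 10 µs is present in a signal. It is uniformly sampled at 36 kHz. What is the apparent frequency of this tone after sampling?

T = 10 µs → f = 1/T = 100 kHz.
100 kHz mod fs = 28 kHz.
28 kHz > fs/2 = 18 kHz, folds to fs − 28 kHz = 8 kHz.

8 kHz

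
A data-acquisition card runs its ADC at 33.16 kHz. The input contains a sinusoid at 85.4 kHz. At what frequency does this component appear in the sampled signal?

14.08 kHz

85.4 kHz mod fs = 19.08 kHz.
19.08 kHz > fs/2 = 16.58 kHz, folds to fs − 19.08 kHz = 14.08 kHz.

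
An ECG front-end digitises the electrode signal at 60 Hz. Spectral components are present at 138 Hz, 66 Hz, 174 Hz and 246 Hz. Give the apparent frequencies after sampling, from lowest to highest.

6 Hz, 18 Hz

fs/2 = 30 Hz.
138 Hz mod fs = 18 Hz.
18 Hz ≤ fs/2 = 30 Hz, appears at 18 Hz.
66 Hz mod fs = 6 Hz.
6 Hz ≤ fs/2 = 30 Hz, appears at 6 Hz.
174 Hz mod fs = 54 Hz.
54 Hz > fs/2 = 30 Hz, folds to fs − 54 Hz = 6 Hz.
246 Hz mod fs = 6 Hz.
6 Hz ≤ fs/2 = 30 Hz, appears at 6 Hz.
Distinct values: {6 Hz, 18 Hz}.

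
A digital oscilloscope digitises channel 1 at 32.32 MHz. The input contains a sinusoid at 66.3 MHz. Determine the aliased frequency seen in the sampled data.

1.66 MHz

66.3 MHz mod fs = 1.66 MHz.
1.66 MHz ≤ fs/2 = 16.16 MHz, appears at 1.66 MHz.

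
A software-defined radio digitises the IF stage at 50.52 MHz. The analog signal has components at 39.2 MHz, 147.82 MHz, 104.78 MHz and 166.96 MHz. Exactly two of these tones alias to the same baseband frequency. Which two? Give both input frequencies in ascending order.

104.78 MHz, 147.82 MHz

fs/2 = 25.26 MHz.
39.2 MHz > fs/2 = 25.26 MHz, folds to fs − 39.2 MHz = 11.32 MHz.
147.82 MHz mod fs = 46.78 MHz.
46.78 MHz > fs/2 = 25.26 MHz, folds to fs − 46.78 MHz = 3.74 MHz.
104.78 MHz mod fs = 3.74 MHz.
3.74 MHz ≤ fs/2 = 25.26 MHz, appears at 3.74 MHz.
166.96 MHz mod fs = 15.4 MHz.
15.4 MHz ≤ fs/2 = 25.26 MHz, appears at 15.4 MHz.
104.78 MHz and 147.82 MHz both map to 3.74 MHz.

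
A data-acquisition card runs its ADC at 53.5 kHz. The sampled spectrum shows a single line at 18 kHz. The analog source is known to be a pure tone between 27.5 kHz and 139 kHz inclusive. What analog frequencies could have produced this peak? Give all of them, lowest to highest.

Frequencies that alias to 18 kHz are k·fs ± 18 kHz for integer k ≥ 0.
k=0: 18 kHz.
k=1: 35.5 kHz, 71.5 kHz.
k=2: 89 kHz, 125 kHz.
k=3: 142.5 kHz, 178.5 kHz.
Within [27.5 kHz, 139 kHz]: 35.5 kHz, 71.5 kHz, 89 kHz, 125 kHz.

35.5 kHz, 71.5 kHz, 89 kHz, 125 kHz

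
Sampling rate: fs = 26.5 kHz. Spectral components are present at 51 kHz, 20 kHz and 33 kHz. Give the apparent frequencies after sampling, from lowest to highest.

2 kHz, 6.5 kHz

fs/2 = 13.25 kHz.
51 kHz mod fs = 24.5 kHz.
24.5 kHz > fs/2 = 13.25 kHz, folds to fs − 24.5 kHz = 2 kHz.
20 kHz > fs/2 = 13.25 kHz, folds to fs − 20 kHz = 6.5 kHz.
33 kHz mod fs = 6.5 kHz.
6.5 kHz ≤ fs/2 = 13.25 kHz, appears at 6.5 kHz.
Distinct values: {2 kHz, 6.5 kHz}.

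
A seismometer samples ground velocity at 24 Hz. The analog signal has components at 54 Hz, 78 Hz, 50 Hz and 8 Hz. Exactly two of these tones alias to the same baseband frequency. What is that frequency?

fs/2 = 12 Hz.
54 Hz mod fs = 6 Hz.
6 Hz ≤ fs/2 = 12 Hz, appears at 6 Hz.
78 Hz mod fs = 6 Hz.
6 Hz ≤ fs/2 = 12 Hz, appears at 6 Hz.
50 Hz mod fs = 2 Hz.
2 Hz ≤ fs/2 = 12 Hz, appears at 2 Hz.
8 Hz ≤ fs/2 = 12 Hz, passes unchanged.
54 Hz and 78 Hz both map to 6 Hz.

6 Hz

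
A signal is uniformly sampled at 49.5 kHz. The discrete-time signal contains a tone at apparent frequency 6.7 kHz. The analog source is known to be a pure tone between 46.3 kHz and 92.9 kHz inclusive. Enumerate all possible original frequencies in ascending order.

56.2 kHz, 92.3 kHz

Frequencies that alias to 6.7 kHz are k·fs ± 6.7 kHz for integer k ≥ 0.
k=0: 6.7 kHz.
k=1: 42.8 kHz, 56.2 kHz.
k=2: 92.3 kHz, 105.7 kHz.
k=3: 141.8 kHz, 155.2 kHz.
Within [46.3 kHz, 92.9 kHz]: 56.2 kHz, 92.3 kHz.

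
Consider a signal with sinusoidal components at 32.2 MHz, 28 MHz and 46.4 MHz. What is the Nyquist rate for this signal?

92.8 MHz

Highest-frequency component: 46.4 MHz.
Nyquist rate = 2 × 46.4 MHz = 92.8 MHz.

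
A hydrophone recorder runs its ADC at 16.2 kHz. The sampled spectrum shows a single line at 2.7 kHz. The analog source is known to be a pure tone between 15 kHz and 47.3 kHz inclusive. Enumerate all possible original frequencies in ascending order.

18.9 kHz, 29.7 kHz, 35.1 kHz, 45.9 kHz

Frequencies that alias to 2.7 kHz are k·fs ± 2.7 kHz for integer k ≥ 0.
k=0: 2.7 kHz.
k=1: 13.5 kHz, 18.9 kHz.
k=2: 29.7 kHz, 35.1 kHz.
k=3: 45.9 kHz, 51.3 kHz.
k=4: 62.1 kHz, 67.5 kHz.
Within [15 kHz, 47.3 kHz]: 18.9 kHz, 29.7 kHz, 35.1 kHz, 45.9 kHz.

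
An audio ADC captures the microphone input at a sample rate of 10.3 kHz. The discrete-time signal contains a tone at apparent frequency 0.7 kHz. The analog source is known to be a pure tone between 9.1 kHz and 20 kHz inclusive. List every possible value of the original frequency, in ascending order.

Frequencies that alias to 0.7 kHz are k·fs ± 0.7 kHz for integer k ≥ 0.
k=0: 0.7 kHz.
k=1: 9.6 kHz, 11 kHz.
k=2: 19.9 kHz, 21.3 kHz.
k=3: 30.2 kHz, 31.6 kHz.
Within [9.1 kHz, 20 kHz]: 9.6 kHz, 11 kHz, 19.9 kHz.

9.6 kHz, 11 kHz, 19.9 kHz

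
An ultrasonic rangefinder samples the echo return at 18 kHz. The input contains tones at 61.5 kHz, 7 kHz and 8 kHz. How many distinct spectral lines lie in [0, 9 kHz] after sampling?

fs/2 = 9 kHz.
61.5 kHz mod fs = 7.5 kHz.
7.5 kHz ≤ fs/2 = 9 kHz, appears at 7.5 kHz.
7 kHz ≤ fs/2 = 9 kHz, passes unchanged.
8 kHz ≤ fs/2 = 9 kHz, passes unchanged.
Distinct values: {7 kHz, 7.5 kHz, 8 kHz} → 3.

3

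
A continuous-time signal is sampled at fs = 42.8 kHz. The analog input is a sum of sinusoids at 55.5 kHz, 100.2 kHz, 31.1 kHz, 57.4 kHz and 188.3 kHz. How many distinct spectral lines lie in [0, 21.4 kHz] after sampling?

fs/2 = 21.4 kHz.
55.5 kHz mod fs = 12.7 kHz.
12.7 kHz ≤ fs/2 = 21.4 kHz, appears at 12.7 kHz.
100.2 kHz mod fs = 14.6 kHz.
14.6 kHz ≤ fs/2 = 21.4 kHz, appears at 14.6 kHz.
31.1 kHz > fs/2 = 21.4 kHz, folds to fs − 31.1 kHz = 11.7 kHz.
57.4 kHz mod fs = 14.6 kHz.
14.6 kHz ≤ fs/2 = 21.4 kHz, appears at 14.6 kHz.
188.3 kHz mod fs = 17.1 kHz.
17.1 kHz ≤ fs/2 = 21.4 kHz, appears at 17.1 kHz.
Distinct values: {11.7 kHz, 12.7 kHz, 14.6 kHz, 17.1 kHz} → 4.

4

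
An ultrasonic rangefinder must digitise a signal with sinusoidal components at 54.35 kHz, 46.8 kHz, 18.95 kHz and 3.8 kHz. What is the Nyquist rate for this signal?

108.7 kHz

Highest-frequency component: 54.35 kHz.
Nyquist rate = 2 × 54.35 kHz = 108.7 kHz.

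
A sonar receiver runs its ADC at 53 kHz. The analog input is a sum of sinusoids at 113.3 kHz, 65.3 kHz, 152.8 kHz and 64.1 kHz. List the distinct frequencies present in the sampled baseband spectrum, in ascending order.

fs/2 = 26.5 kHz.
113.3 kHz mod fs = 7.3 kHz.
7.3 kHz ≤ fs/2 = 26.5 kHz, appears at 7.3 kHz.
65.3 kHz mod fs = 12.3 kHz.
12.3 kHz ≤ fs/2 = 26.5 kHz, appears at 12.3 kHz.
152.8 kHz mod fs = 46.8 kHz.
46.8 kHz > fs/2 = 26.5 kHz, folds to fs − 46.8 kHz = 6.2 kHz.
64.1 kHz mod fs = 11.1 kHz.
11.1 kHz ≤ fs/2 = 26.5 kHz, appears at 11.1 kHz.
Distinct values: {6.2 kHz, 7.3 kHz, 11.1 kHz, 12.3 kHz}.

6.2 kHz, 7.3 kHz, 11.1 kHz, 12.3 kHz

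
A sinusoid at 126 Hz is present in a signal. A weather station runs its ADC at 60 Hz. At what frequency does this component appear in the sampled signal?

6 Hz

126 Hz mod fs = 6 Hz.
6 Hz ≤ fs/2 = 30 Hz, appears at 6 Hz.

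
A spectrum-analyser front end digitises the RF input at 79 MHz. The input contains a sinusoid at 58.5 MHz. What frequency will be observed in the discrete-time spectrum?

20.5 MHz

58.5 MHz > fs/2 = 39.5 MHz, folds to fs − 58.5 MHz = 20.5 MHz.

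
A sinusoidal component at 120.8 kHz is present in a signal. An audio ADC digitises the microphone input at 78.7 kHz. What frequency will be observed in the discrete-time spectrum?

36.6 kHz

120.8 kHz mod fs = 42.1 kHz.
42.1 kHz > fs/2 = 39.35 kHz, folds to fs − 42.1 kHz = 36.6 kHz.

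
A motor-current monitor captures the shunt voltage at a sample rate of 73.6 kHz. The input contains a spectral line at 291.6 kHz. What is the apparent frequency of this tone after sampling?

291.6 kHz mod fs = 70.8 kHz.
70.8 kHz > fs/2 = 36.8 kHz, folds to fs − 70.8 kHz = 2.8 kHz.

2.8 kHz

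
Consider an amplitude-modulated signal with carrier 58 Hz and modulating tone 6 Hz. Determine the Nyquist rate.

AM sidebands sit at fc ± fm = 52 Hz and 64 Hz.
Highest-frequency component: 64 Hz.
Nyquist rate = 2 × 64 Hz = 128 Hz.

128 Hz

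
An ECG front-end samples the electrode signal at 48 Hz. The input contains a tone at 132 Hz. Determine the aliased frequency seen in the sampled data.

132 Hz mod fs = 36 Hz.
36 Hz > fs/2 = 24 Hz, folds to fs − 36 Hz = 12 Hz.

12 Hz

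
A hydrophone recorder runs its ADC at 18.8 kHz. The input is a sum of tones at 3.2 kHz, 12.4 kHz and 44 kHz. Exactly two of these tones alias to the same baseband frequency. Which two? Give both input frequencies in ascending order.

fs/2 = 9.4 kHz.
3.2 kHz ≤ fs/2 = 9.4 kHz, passes unchanged.
12.4 kHz > fs/2 = 9.4 kHz, folds to fs − 12.4 kHz = 6.4 kHz.
44 kHz mod fs = 6.4 kHz.
6.4 kHz ≤ fs/2 = 9.4 kHz, appears at 6.4 kHz.
12.4 kHz and 44 kHz both map to 6.4 kHz.

12.4 kHz, 44 kHz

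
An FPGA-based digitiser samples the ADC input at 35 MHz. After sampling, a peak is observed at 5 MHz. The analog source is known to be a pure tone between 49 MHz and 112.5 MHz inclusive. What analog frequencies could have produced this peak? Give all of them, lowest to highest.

65 MHz, 75 MHz, 100 MHz, 110 MHz

Frequencies that alias to 5 MHz are k·fs ± 5 MHz for integer k ≥ 0.
k=0: 5 MHz.
k=1: 30 MHz, 40 MHz.
k=2: 65 MHz, 75 MHz.
k=3: 100 MHz, 110 MHz.
k=4: 135 MHz, 145 MHz.
Within [49 MHz, 112.5 MHz]: 65 MHz, 75 MHz, 100 MHz, 110 MHz.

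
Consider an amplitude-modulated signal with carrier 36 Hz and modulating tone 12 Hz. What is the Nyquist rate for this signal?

96 Hz

AM sidebands sit at fc ± fm = 24 Hz and 48 Hz.
Highest-frequency component: 48 Hz.
Nyquist rate = 2 × 48 Hz = 96 Hz.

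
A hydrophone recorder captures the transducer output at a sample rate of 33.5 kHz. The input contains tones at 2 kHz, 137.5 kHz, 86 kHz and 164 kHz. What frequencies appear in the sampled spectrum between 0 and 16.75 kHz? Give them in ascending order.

2 kHz, 3.5 kHz, 14.5 kHz

fs/2 = 16.75 kHz.
2 kHz ≤ fs/2 = 16.75 kHz, passes unchanged.
137.5 kHz mod fs = 3.5 kHz.
3.5 kHz ≤ fs/2 = 16.75 kHz, appears at 3.5 kHz.
86 kHz mod fs = 19 kHz.
19 kHz > fs/2 = 16.75 kHz, folds to fs − 19 kHz = 14.5 kHz.
164 kHz mod fs = 30 kHz.
30 kHz > fs/2 = 16.75 kHz, folds to fs − 30 kHz = 3.5 kHz.
Distinct values: {2 kHz, 3.5 kHz, 14.5 kHz}.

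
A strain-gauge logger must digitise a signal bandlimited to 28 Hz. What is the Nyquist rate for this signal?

Nyquist rate = 2 × 28 Hz = 56 Hz.

56 Hz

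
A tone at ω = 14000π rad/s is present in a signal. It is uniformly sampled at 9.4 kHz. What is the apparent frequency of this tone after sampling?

ω = 14000π rad/s → f = ω/(2π) = 7000 Hz = 7 kHz.
7 kHz > fs/2 = 4.7 kHz, folds to fs − 7 kHz = 2.4 kHz.

2.4 kHz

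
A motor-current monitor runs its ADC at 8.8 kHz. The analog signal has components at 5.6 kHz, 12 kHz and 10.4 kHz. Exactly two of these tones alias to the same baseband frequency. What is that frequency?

fs/2 = 4.4 kHz.
5.6 kHz > fs/2 = 4.4 kHz, folds to fs − 5.6 kHz = 3.2 kHz.
12 kHz mod fs = 3.2 kHz.
3.2 kHz ≤ fs/2 = 4.4 kHz, appears at 3.2 kHz.
10.4 kHz mod fs = 1.6 kHz.
1.6 kHz ≤ fs/2 = 4.4 kHz, appears at 1.6 kHz.
5.6 kHz and 12 kHz both map to 3.2 kHz.

3.2 kHz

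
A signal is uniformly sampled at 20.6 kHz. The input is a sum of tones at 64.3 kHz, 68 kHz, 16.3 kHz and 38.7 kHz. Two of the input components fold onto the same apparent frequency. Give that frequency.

2.5 kHz

fs/2 = 10.3 kHz.
64.3 kHz mod fs = 2.5 kHz.
2.5 kHz ≤ fs/2 = 10.3 kHz, appears at 2.5 kHz.
68 kHz mod fs = 6.2 kHz.
6.2 kHz ≤ fs/2 = 10.3 kHz, appears at 6.2 kHz.
16.3 kHz > fs/2 = 10.3 kHz, folds to fs − 16.3 kHz = 4.3 kHz.
38.7 kHz mod fs = 18.1 kHz.
18.1 kHz > fs/2 = 10.3 kHz, folds to fs − 18.1 kHz = 2.5 kHz.
38.7 kHz and 64.3 kHz both map to 2.5 kHz.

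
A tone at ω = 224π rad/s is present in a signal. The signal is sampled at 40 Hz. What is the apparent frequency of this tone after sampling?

ω = 224π rad/s → f = ω/(2π) = 112 Hz.
112 Hz mod fs = 32 Hz.
32 Hz > fs/2 = 20 Hz, folds to fs − 32 Hz = 8 Hz.

8 Hz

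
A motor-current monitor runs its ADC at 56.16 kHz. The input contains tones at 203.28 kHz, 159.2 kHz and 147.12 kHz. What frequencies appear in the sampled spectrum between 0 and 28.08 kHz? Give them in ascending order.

9.28 kHz, 21.36 kHz

fs/2 = 28.08 kHz.
203.28 kHz mod fs = 34.8 kHz.
34.8 kHz > fs/2 = 28.08 kHz, folds to fs − 34.8 kHz = 21.36 kHz.
159.2 kHz mod fs = 46.88 kHz.
46.88 kHz > fs/2 = 28.08 kHz, folds to fs − 46.88 kHz = 9.28 kHz.
147.12 kHz mod fs = 34.8 kHz.
34.8 kHz > fs/2 = 28.08 kHz, folds to fs − 34.8 kHz = 21.36 kHz.
Distinct values: {9.28 kHz, 21.36 kHz}.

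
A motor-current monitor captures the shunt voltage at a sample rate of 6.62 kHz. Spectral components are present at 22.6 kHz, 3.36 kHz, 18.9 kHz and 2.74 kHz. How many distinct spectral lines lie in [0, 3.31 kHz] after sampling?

3

fs/2 = 3.31 kHz.
22.6 kHz mod fs = 2.74 kHz.
2.74 kHz ≤ fs/2 = 3.31 kHz, appears at 2.74 kHz.
3.36 kHz > fs/2 = 3.31 kHz, folds to fs − 3.36 kHz = 3.26 kHz.
18.9 kHz mod fs = 5.66 kHz.
5.66 kHz > fs/2 = 3.31 kHz, folds to fs − 5.66 kHz = 0.96 kHz.
2.74 kHz ≤ fs/2 = 3.31 kHz, passes unchanged.
Distinct values: {0.96 kHz, 2.74 kHz, 3.26 kHz} → 3.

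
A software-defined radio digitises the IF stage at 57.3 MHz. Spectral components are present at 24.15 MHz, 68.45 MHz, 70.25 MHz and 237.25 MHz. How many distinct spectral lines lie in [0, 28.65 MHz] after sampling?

4

fs/2 = 28.65 MHz.
24.15 MHz ≤ fs/2 = 28.65 MHz, passes unchanged.
68.45 MHz mod fs = 11.15 MHz.
11.15 MHz ≤ fs/2 = 28.65 MHz, appears at 11.15 MHz.
70.25 MHz mod fs = 12.95 MHz.
12.95 MHz ≤ fs/2 = 28.65 MHz, appears at 12.95 MHz.
237.25 MHz mod fs = 8.05 MHz.
8.05 MHz ≤ fs/2 = 28.65 MHz, appears at 8.05 MHz.
Distinct values: {8.05 MHz, 11.15 MHz, 12.95 MHz, 24.15 MHz} → 4.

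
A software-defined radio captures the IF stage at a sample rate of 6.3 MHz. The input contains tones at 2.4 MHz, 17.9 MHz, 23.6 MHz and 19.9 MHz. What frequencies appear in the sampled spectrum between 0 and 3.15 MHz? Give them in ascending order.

1 MHz, 1.6 MHz, 2.4 MHz

fs/2 = 3.15 MHz.
2.4 MHz ≤ fs/2 = 3.15 MHz, passes unchanged.
17.9 MHz mod fs = 5.3 MHz.
5.3 MHz > fs/2 = 3.15 MHz, folds to fs − 5.3 MHz = 1 MHz.
23.6 MHz mod fs = 4.7 MHz.
4.7 MHz > fs/2 = 3.15 MHz, folds to fs − 4.7 MHz = 1.6 MHz.
19.9 MHz mod fs = 1 MHz.
1 MHz ≤ fs/2 = 3.15 MHz, appears at 1 MHz.
Distinct values: {1 MHz, 1.6 MHz, 2.4 MHz}.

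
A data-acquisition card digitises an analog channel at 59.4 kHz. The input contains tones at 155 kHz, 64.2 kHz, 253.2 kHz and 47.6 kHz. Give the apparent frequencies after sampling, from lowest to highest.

4.8 kHz, 11.8 kHz, 15.6 kHz, 23.2 kHz

fs/2 = 29.7 kHz.
155 kHz mod fs = 36.2 kHz.
36.2 kHz > fs/2 = 29.7 kHz, folds to fs − 36.2 kHz = 23.2 kHz.
64.2 kHz mod fs = 4.8 kHz.
4.8 kHz ≤ fs/2 = 29.7 kHz, appears at 4.8 kHz.
253.2 kHz mod fs = 15.6 kHz.
15.6 kHz ≤ fs/2 = 29.7 kHz, appears at 15.6 kHz.
47.6 kHz > fs/2 = 29.7 kHz, folds to fs − 47.6 kHz = 11.8 kHz.
Distinct values: {4.8 kHz, 11.8 kHz, 15.6 kHz, 23.2 kHz}.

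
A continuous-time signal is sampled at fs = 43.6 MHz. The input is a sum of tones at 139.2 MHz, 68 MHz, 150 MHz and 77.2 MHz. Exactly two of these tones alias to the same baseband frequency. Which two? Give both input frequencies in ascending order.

68 MHz, 150 MHz

fs/2 = 21.8 MHz.
139.2 MHz mod fs = 8.4 MHz.
8.4 MHz ≤ fs/2 = 21.8 MHz, appears at 8.4 MHz.
68 MHz mod fs = 24.4 MHz.
24.4 MHz > fs/2 = 21.8 MHz, folds to fs − 24.4 MHz = 19.2 MHz.
150 MHz mod fs = 19.2 MHz.
19.2 MHz ≤ fs/2 = 21.8 MHz, appears at 19.2 MHz.
77.2 MHz mod fs = 33.6 MHz.
33.6 MHz > fs/2 = 21.8 MHz, folds to fs − 33.6 MHz = 10 MHz.
68 MHz and 150 MHz both map to 19.2 MHz.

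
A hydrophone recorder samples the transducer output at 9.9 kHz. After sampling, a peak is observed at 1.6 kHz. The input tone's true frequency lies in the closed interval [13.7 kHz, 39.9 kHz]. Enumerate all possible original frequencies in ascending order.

18.2 kHz, 21.4 kHz, 28.1 kHz, 31.3 kHz, 38 kHz

Frequencies that alias to 1.6 kHz are k·fs ± 1.6 kHz for integer k ≥ 0.
k=0: 1.6 kHz.
k=1: 8.3 kHz, 11.5 kHz.
k=2: 18.2 kHz, 21.4 kHz.
k=3: 28.1 kHz, 31.3 kHz.
k=4: 38 kHz, 41.2 kHz.
k=5: 47.9 kHz, 51.1 kHz.
Within [13.7 kHz, 39.9 kHz]: 18.2 kHz, 21.4 kHz, 28.1 kHz, 31.3 kHz, 38 kHz.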